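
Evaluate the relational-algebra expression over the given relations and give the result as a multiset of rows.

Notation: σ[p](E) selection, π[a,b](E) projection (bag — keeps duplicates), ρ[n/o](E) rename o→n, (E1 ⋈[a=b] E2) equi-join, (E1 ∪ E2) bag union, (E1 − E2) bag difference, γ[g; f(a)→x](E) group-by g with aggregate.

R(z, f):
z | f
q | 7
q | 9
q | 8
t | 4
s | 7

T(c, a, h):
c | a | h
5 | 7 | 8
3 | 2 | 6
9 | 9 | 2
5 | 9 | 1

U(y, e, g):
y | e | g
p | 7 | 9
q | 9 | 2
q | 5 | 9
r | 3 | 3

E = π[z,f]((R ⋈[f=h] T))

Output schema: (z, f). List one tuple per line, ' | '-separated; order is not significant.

Row counts bottom-up:
  R → 5
  T → 4
  (R ⋈[f=h] T) → 1
  π[z,f]((R ⋈[f=h] T)) → 1

== RESULT ==
z | f
q | 8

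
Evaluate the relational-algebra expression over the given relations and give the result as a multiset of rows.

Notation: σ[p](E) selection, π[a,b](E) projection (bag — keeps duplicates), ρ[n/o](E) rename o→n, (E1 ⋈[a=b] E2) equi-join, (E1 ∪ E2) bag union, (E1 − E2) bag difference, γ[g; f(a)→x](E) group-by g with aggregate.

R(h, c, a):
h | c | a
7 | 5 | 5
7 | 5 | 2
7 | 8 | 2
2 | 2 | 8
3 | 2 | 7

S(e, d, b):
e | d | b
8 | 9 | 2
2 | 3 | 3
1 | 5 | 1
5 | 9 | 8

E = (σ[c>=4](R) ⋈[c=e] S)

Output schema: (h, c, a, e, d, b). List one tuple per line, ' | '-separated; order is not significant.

Subexpression sizes:
  R → 5
  σ[c>=4](R) → 3
  S → 4
  (σ[c>=4](R) ⋈[c=e] S) → 3

== RESULT ==
h | c | a | e | d | b
7 | 5 | 2 | 5 | 9 | 8
7 | 5 | 5 | 5 | 9 | 8
7 | 8 | 2 | 8 | 9 | 2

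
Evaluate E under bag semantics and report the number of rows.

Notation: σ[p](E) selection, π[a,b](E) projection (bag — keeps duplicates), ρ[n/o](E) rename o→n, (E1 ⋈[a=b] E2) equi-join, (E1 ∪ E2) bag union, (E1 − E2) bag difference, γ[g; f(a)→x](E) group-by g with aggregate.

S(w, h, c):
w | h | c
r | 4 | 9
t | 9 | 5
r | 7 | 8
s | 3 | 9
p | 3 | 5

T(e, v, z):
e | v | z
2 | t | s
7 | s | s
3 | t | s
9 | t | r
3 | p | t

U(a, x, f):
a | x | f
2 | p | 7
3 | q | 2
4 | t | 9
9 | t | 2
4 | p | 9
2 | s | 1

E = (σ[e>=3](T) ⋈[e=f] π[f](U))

Stepwise |·|:
  T → 5
  σ[e>=3](T) → 4
  U → 6
  π[f](U) → 6
  (σ[e>=3](T) ⋈[e=f] π[f](U)) → 3

|E| = 3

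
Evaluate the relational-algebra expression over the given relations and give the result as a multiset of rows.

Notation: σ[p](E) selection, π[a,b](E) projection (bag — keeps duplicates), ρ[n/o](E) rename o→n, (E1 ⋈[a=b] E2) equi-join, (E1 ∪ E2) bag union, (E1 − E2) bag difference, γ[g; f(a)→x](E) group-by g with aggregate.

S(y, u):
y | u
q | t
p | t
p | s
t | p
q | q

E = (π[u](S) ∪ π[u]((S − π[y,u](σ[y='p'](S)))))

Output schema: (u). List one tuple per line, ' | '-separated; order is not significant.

Stepwise |·|:
  S → 5
  π[u](S) → 5
  S → 5
  S → 5
  σ[y='p'](S) → 2
  π[y,u](σ[y='p'](S)) → 2
  (S − π[y,u](σ[y='p'](S))) → 3
  π[u]((S − π[y,u](σ[y='p'](S)))) → 3
  (π[u](S) ∪ π[u]((S − π[y,u](σ[y='p'](S))))) → 8

== RESULT ==
u
p
p
q
q
s
t
t
t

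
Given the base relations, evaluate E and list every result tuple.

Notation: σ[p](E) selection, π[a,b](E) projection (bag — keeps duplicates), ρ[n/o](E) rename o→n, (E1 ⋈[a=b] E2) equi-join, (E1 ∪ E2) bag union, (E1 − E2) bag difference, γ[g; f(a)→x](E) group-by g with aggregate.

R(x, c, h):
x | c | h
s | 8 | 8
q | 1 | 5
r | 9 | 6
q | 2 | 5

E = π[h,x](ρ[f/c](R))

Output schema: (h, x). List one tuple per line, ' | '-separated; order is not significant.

Per-node cardinality:
  R → 4
  ρ[f/c](R) → 4
  π[h,x](ρ[f/c](R)) → 4

== RESULT ==
h | x
5 | q
5 | q
6 | r
8 | s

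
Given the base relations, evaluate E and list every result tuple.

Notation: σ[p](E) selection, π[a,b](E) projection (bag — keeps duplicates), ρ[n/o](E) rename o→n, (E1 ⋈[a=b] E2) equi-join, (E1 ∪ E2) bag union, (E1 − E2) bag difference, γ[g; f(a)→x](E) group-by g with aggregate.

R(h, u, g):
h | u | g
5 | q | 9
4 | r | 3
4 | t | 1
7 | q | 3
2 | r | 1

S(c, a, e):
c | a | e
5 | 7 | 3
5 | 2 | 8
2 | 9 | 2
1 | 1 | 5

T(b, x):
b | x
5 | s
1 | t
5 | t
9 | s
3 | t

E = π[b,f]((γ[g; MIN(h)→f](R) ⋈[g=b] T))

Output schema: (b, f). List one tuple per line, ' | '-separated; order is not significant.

Stepwise |·|:
  R → 5
  γ[g; MIN(h)→f](R) → 3
  T → 5
  (γ[g; MIN(h)→f](R) ⋈[g=b] T) → 3
  π[b,f]((γ[g; MIN(h)→f](R) ⋈[g=b] T)) → 3

== RESULT ==
b | f
1 | 2
3 | 4
9 | 5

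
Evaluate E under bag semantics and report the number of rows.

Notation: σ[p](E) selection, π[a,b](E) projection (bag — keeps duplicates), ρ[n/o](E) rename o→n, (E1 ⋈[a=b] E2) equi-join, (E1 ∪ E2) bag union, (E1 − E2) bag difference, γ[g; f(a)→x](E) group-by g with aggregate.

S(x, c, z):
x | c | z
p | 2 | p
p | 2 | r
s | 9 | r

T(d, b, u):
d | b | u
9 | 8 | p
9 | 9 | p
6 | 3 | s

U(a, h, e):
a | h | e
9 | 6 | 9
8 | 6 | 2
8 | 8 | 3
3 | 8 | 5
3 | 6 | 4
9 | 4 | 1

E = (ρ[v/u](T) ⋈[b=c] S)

Row counts bottom-up:
  T → 3
  ρ[v/u](T) → 3
  S → 3
  (ρ[v/u](T) ⋈[b=c] S) → 1

|E| = 1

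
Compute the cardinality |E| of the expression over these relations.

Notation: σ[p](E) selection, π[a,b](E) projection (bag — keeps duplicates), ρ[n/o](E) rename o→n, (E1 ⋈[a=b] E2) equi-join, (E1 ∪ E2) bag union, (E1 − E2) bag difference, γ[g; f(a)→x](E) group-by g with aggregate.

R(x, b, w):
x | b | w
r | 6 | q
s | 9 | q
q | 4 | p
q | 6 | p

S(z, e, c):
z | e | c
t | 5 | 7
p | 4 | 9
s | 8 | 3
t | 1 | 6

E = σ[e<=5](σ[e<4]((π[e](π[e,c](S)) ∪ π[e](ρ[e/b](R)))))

Stepwise |·|:
  S → 4
  π[e,c](S) → 4
  π[e](π[e,c](S)) → 4
  R → 4
  ρ[e/b](R) → 4
  π[e](ρ[e/b](R)) → 4
  (π[e](π[e,c](S)) ∪ π[e](ρ[e/b](R))) → 8
  σ[e<4]((π[e](π[e,c](S)) ∪ π[e](ρ[e/b](R)))) → 1
  σ[e<=5](σ[e<4]((π[e](π[e,c](S)) ∪ π[e](ρ[e/b](R))))) → 1

|E| = 1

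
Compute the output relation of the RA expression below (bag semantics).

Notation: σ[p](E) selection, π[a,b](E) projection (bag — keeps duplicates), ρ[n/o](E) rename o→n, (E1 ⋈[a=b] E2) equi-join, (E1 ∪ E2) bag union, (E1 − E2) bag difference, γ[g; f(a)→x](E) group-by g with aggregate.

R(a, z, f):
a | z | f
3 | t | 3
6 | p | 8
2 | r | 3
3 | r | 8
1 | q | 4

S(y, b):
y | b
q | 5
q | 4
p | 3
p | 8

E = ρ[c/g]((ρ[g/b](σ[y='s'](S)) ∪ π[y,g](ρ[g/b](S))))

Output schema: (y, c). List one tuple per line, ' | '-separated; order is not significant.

Subexpression sizes:
  S → 4
  σ[y='s'](S) → 0
  ρ[g/b](σ[y='s'](S)) → 0
  S → 4
  ρ[g/b](S) → 4
  π[y,g](ρ[g/b](S)) → 4
  (ρ[g/b](σ[y='s'](S)) ∪ π[y,g](ρ[g/b](S))) → 4
  ρ[c/g]((ρ[g/b](σ[y='s'](S)) ∪ π[y,g](ρ[g/b](S)))) → 4

== RESULT ==
y | c
p | 3
p | 8
q | 4
q | 5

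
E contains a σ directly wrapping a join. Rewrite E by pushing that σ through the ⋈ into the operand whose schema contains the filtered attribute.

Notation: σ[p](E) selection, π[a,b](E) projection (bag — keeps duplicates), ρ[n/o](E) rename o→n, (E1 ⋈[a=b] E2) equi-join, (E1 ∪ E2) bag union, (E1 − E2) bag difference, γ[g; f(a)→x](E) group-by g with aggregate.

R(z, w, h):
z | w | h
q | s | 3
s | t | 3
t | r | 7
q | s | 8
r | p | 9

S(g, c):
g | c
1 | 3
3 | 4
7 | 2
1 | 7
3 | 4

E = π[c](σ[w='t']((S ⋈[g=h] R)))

σ filters on w, owned by the right side.
E' = π[c]((S ⋈[g=h] σ[w='t'](R)))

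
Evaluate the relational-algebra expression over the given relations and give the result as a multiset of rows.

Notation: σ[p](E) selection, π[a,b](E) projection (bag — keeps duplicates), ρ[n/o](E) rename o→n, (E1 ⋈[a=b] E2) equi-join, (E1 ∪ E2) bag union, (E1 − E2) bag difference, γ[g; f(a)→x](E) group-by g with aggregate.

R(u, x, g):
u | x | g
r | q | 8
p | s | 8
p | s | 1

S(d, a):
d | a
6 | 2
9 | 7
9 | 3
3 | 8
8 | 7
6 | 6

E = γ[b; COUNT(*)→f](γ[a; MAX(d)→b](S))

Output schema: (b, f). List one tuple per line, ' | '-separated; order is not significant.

Per-node cardinality:
  S → 6
  γ[a; MAX(d)→b](S) → 5
  γ[b; COUNT(*)→f](γ[a; MAX(d)→b](S)) → 3

== RESULT ==
b | f
3 | 1
6 | 2
9 | 2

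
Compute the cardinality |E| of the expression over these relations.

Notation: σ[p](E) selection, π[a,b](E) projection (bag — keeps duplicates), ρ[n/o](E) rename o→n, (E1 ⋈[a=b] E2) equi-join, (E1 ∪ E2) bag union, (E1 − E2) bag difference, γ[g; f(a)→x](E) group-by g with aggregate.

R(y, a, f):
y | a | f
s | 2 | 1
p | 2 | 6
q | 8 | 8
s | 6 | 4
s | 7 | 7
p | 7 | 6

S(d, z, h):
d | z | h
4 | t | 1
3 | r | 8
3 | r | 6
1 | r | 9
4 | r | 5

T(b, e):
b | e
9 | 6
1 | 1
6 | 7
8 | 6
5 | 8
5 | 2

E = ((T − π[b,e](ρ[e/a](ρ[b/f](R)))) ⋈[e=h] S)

Stepwise |·|:
  T → 6
  R → 6
  ρ[b/f](R) → 6
  ρ[e/a](ρ[b/f](R)) → 6
  π[b,e](ρ[e/a](ρ[b/f](R))) → 6
  (T − π[b,e](ρ[e/a](ρ[b/f](R)))) → 5
  S → 5
  ((T − π[b,e](ρ[e/a](ρ[b/f](R)))) ⋈[e=h] S) → 4

|E| = 4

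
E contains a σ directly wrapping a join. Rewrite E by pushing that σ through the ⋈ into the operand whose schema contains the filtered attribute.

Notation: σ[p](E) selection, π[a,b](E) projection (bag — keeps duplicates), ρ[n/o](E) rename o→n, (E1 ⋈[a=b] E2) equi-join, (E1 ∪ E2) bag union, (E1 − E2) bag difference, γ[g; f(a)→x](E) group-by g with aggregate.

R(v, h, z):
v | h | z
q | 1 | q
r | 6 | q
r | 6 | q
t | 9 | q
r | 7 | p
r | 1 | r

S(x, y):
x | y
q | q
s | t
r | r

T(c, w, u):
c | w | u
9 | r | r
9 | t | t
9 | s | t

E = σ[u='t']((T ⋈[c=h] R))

σ filters on u, owned by the left side.
E' = (σ[u='t'](T) ⋈[c=h] R)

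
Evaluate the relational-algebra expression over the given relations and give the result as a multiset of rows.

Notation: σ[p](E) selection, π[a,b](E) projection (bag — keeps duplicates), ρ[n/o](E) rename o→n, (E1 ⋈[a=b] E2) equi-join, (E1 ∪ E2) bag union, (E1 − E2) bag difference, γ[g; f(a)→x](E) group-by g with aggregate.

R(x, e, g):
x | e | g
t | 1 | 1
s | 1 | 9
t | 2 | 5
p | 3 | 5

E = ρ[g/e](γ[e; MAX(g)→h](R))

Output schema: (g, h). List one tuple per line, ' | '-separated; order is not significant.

Subexpression sizes:
  R → 4
  γ[e; MAX(g)→h](R) → 3
  ρ[g/e](γ[e; MAX(g)→h](R)) → 3

== RESULT ==
g | h
1 | 9
2 | 5
3 | 5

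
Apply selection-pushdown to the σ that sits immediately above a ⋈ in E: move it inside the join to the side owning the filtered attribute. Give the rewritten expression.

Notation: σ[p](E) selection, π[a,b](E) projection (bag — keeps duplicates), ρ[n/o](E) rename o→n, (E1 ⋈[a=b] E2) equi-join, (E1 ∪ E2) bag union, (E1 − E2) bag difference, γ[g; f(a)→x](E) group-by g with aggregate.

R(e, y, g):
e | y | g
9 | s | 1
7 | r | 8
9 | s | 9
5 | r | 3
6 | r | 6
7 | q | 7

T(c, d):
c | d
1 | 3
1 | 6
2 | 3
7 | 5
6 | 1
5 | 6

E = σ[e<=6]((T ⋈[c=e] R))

σ filters on e, owned by the right side.
E' = (T ⋈[c=e] σ[e<=6](R))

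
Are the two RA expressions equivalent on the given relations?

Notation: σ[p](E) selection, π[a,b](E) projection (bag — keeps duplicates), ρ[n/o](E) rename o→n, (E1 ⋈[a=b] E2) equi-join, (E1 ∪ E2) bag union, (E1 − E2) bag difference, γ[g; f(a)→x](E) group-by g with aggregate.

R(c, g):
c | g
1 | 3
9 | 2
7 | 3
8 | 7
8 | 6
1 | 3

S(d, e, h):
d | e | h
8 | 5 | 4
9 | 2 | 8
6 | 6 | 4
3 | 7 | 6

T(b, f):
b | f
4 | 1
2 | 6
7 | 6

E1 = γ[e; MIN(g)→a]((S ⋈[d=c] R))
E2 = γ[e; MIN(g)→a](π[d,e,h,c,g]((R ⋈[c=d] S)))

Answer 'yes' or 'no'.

E1 row counts bottom-up:
  S → 4
  R → 6
  (S ⋈[d=c] R) → 3
  γ[e; MIN(g)→a]((S ⋈[d=c] R)) → 2
E2 row counts bottom-up:
  R → 6
  S → 4
  (R ⋈[c=d] S) → 3
  π[d,e,h,c,g]((R ⋈[c=d] S)) → 3
  γ[e; MIN(g)→a](π[d,e,h,c,g]((R ⋈[c=d] S))) → 2

E1 and E2 produce the same multiset:
e | a
2 | 2
5 | 6

yes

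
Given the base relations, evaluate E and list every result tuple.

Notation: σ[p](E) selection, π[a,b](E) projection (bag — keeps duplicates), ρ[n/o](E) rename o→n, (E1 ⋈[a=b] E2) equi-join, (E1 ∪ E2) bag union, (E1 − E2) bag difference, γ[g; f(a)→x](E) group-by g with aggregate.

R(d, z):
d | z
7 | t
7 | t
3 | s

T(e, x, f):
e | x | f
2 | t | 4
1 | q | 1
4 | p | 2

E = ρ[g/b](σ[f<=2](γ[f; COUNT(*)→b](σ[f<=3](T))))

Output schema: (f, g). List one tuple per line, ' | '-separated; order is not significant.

Row counts bottom-up:
  T → 3
  σ[f<=3](T) → 2
  γ[f; COUNT(*)→b](σ[f<=3](T)) → 2
  σ[f<=2](γ[f; COUNT(*)→b](σ[f<=3](T))) → 2
  ρ[g/b](σ[f<=2](γ[f; COUNT(*)→b](σ[f<=3](T)))) → 2

== RESULT ==
f | g
1 | 1
2 | 1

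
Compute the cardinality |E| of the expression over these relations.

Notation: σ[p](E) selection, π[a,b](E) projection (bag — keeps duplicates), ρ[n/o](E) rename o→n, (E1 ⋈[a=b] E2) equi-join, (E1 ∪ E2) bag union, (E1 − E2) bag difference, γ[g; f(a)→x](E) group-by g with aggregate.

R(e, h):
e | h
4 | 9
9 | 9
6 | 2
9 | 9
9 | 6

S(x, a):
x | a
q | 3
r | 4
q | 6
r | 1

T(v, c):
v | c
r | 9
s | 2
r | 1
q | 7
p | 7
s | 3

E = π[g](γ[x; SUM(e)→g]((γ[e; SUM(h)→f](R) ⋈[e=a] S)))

Stepwise |·|:
  R → 5
  γ[e; SUM(h)→f](R) → 3
  S → 4
  (γ[e; SUM(h)→f](R) ⋈[e=a] S) → 2
  γ[x; SUM(e)→g]((γ[e; SUM(h)→f](R) ⋈[e=a] S)) → 2
  π[g](γ[x; SUM(e)→g]((γ[e; SUM(h)→f](R) ⋈[e=a] S))) → 2

|E| = 2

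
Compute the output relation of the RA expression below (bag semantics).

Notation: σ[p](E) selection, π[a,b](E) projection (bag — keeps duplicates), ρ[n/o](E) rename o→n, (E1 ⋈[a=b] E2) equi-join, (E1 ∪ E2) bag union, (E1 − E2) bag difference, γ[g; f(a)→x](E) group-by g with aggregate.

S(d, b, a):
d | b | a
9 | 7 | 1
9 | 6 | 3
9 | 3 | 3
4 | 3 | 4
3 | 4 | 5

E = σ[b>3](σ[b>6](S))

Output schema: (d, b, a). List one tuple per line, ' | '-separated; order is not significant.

Row counts bottom-up:
  S → 5
  σ[b>6](S) → 1
  σ[b>3](σ[b>6](S)) → 1

== RESULT ==
d | b | a
9 | 7 | 1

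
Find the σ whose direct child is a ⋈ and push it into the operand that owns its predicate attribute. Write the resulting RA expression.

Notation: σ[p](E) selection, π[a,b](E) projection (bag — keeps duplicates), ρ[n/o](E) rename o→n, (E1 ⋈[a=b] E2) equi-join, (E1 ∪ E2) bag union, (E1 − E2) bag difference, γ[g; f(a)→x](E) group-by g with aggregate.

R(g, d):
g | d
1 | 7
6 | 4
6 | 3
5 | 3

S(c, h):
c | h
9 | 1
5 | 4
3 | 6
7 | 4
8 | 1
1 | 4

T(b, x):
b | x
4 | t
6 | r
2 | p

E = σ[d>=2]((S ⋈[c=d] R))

σ filters on d, owned by the right side.
E' = (S ⋈[c=d] σ[d>=2](R))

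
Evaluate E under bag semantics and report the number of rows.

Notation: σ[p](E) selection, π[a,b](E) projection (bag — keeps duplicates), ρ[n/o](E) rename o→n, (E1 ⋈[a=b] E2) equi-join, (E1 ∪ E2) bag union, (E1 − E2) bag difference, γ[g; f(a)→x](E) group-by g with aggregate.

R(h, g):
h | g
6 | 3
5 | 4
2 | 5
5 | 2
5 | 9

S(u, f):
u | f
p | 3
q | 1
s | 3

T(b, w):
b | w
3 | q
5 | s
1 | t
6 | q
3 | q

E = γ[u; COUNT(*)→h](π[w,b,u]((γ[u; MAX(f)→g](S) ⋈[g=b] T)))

Subexpression sizes:
  S → 3
  γ[u; MAX(f)→g](S) → 3
  T → 5
  (γ[u; MAX(f)→g](S) ⋈[g=b] T) → 5
  π[w,b,u]((γ[u; MAX(f)→g](S) ⋈[g=b] T)) → 5
  γ[u; COUNT(*)→h](π[w,b,u]((γ[u; MAX(f)→g](S) ⋈[g=b] T))) → 3

|E| = 3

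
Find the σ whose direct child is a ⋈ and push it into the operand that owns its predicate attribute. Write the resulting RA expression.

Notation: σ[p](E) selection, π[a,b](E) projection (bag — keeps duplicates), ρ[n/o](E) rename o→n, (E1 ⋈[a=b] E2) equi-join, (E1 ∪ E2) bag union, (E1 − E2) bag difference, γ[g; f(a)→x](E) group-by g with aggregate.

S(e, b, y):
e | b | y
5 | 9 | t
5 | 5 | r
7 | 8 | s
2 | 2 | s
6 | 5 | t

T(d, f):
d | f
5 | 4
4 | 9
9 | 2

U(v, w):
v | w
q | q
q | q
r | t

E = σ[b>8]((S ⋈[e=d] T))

σ filters on b, owned by the left side.
E' = (σ[b>8](S) ⋈[e=d] T)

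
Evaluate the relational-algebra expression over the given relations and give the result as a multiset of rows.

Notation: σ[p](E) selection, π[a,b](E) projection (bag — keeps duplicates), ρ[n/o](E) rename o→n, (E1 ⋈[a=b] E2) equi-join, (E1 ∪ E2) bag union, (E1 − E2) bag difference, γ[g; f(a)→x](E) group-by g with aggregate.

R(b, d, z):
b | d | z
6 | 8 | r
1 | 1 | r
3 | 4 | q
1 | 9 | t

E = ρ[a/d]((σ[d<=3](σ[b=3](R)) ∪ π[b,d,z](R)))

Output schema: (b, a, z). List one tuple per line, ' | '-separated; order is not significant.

Per-node cardinality:
  R → 4
  σ[b=3](R) → 1
  σ[d<=3](σ[b=3](R)) → 0
  R → 4
  π[b,d,z](R) → 4
  (σ[d<=3](σ[b=3](R)) ∪ π[b,d,z](R)) → 4
  ρ[a/d]((σ[d<=3](σ[b=3](R)) ∪ π[b,d,z](R))) → 4

== RESULT ==
b | a | z
1 | 1 | r
1 | 9 | t
3 | 4 | q
6 | 8 | r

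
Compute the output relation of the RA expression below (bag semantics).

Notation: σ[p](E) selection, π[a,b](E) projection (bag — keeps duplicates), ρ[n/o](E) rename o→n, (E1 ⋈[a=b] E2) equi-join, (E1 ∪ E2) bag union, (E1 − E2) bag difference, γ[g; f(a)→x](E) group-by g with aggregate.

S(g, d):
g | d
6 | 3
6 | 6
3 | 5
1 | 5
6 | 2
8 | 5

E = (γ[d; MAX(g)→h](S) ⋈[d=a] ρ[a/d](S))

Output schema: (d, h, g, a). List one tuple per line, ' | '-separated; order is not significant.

Subexpression sizes:
  S → 6
  γ[d; MAX(g)→h](S) → 4
  S → 6
  ρ[a/d](S) → 6
  (γ[d; MAX(g)→h](S) ⋈[d=a] ρ[a/d](S)) → 6

== RESULT ==
d | h | g | a
2 | 6 | 6 | 2
3 | 6 | 6 | 3
5 | 8 | 1 | 5
5 | 8 | 3 | 5
5 | 8 | 8 | 5
6 | 6 | 6 | 6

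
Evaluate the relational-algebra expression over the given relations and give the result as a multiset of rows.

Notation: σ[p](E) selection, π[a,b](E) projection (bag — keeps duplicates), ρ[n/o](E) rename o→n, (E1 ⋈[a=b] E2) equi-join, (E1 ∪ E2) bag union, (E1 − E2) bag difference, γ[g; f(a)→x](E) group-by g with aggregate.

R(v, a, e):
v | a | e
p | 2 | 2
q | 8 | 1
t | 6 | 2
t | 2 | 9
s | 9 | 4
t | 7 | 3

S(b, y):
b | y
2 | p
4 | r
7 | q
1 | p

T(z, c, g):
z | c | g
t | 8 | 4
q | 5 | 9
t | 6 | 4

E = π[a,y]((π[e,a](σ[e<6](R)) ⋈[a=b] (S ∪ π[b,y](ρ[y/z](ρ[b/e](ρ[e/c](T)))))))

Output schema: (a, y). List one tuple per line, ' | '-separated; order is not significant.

Row counts bottom-up:
  R → 6
  σ[e<6](R) → 5
  π[e,a](σ[e<6](R)) → 5
  S → 4
  T → 3
  ρ[e/c](T) → 3
  ρ[b/e](ρ[e/c](T)) → 3
  ρ[y/z](ρ[b/e](ρ[e/c](T))) → 3
  π[b,y](ρ[y/z](ρ[b/e](ρ[e/c](T)))) → 3
  (S ∪ π[b,y](ρ[y/z](ρ[b/e](ρ[e/c](T))))) → 7
  (π[e,a](σ[e<6](R)) ⋈[a=b] (S ∪ π[b,y](ρ[y/z](ρ[b/e](ρ[e/c](T)))))) → 4
  π[a,y]((π[e,a](σ[e<6](R)) ⋈[a=b] (S ∪ π[b,y](ρ[y/z](ρ[b/e](ρ[e/c](T))))))) → 4

== RESULT ==
a | y
2 | p
6 | t
7 | q
8 | t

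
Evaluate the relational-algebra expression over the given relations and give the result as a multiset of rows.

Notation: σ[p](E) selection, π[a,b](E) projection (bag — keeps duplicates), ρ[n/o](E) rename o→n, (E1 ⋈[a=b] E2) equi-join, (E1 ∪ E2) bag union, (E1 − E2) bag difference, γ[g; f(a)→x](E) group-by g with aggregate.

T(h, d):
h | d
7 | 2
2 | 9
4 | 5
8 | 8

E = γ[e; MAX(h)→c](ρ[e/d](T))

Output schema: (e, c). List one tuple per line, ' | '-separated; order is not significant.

Per-node cardinality:
  T → 4
  ρ[e/d](T) → 4
  γ[e; MAX(h)→c](ρ[e/d](T)) → 4

== RESULT ==
e | c
2 | 7
5 | 4
8 | 8
9 | 2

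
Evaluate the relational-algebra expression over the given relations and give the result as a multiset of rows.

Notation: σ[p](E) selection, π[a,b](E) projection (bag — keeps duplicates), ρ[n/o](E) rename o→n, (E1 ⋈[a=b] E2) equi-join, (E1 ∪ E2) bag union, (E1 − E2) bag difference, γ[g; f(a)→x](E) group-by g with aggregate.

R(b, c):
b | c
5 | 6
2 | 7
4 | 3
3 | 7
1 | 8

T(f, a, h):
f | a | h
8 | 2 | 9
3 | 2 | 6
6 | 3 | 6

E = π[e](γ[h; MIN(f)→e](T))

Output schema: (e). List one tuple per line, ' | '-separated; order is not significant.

Per-node cardinality:
  T → 3
  γ[h; MIN(f)→e](T) → 2
  π[e](γ[h; MIN(f)→e](T)) → 2

== RESULT ==
e
3
8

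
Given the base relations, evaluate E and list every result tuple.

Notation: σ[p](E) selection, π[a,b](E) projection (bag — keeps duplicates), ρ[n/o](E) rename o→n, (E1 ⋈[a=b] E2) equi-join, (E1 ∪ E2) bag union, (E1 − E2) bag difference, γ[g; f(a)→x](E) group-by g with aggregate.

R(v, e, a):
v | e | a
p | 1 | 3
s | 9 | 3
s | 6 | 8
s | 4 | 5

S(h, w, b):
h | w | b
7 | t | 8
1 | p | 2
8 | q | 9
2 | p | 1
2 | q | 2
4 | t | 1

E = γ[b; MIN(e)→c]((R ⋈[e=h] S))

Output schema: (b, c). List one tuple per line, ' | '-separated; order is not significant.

Subexpression sizes:
  R → 4
  S → 6
  (R ⋈[e=h] S) → 2
  γ[b; MIN(e)→c]((R ⋈[e=h] S)) → 2

== RESULT ==
b | c
1 | 4
2 | 1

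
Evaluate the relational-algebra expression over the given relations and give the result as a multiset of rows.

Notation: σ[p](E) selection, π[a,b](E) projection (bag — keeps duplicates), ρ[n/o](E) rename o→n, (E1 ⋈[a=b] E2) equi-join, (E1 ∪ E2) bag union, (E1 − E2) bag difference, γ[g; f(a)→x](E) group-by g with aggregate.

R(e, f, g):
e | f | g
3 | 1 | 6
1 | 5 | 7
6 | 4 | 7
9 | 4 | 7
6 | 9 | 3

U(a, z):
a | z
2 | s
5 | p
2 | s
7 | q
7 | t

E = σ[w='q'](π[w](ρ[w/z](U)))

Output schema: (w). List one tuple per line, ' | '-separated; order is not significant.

Stepwise |·|:
  U → 5
  ρ[w/z](U) → 5
  π[w](ρ[w/z](U)) → 5
  σ[w='q'](π[w](ρ[w/z](U))) → 1

== RESULT ==
w
q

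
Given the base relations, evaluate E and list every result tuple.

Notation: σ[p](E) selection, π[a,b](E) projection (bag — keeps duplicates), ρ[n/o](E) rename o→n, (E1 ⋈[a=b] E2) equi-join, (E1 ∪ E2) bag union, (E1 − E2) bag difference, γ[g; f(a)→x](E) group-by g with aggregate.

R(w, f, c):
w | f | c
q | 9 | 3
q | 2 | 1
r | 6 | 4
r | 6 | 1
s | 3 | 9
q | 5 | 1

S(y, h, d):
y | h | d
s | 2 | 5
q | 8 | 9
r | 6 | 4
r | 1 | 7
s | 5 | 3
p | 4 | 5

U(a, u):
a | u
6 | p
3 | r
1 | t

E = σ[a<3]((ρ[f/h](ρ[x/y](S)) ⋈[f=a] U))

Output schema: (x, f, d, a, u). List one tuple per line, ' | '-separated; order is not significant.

Row counts bottom-up:
  S → 6
  ρ[x/y](S) → 6
  ρ[f/h](ρ[x/y](S)) → 6
  U → 3
  (ρ[f/h](ρ[x/y](S)) ⋈[f=a] U) → 2
  σ[a<3]((ρ[f/h](ρ[x/y](S)) ⋈[f=a] U)) → 1

== RESULT ==
x | f | d | a | u
r | 1 | 7 | 1 | t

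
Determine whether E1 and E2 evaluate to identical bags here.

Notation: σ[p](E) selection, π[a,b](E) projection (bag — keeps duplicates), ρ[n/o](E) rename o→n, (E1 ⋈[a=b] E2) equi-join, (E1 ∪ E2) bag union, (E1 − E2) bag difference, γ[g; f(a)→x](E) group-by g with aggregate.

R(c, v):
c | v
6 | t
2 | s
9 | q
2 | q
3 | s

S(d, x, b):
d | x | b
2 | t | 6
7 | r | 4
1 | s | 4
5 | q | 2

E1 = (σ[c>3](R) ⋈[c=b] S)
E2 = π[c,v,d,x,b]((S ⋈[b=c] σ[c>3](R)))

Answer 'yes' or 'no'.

E1 stepwise |·|:
  R → 5
  σ[c>3](R) → 2
  S → 4
  (σ[c>3](R) ⋈[c=b] S) → 1
E2 stepwise |·|:
  S → 4
  R → 5
  σ[c>3](R) → 2
  (S ⋈[b=c] σ[c>3](R)) → 1
  π[c,v,d,x,b]((S ⋈[b=c] σ[c>3](R))) → 1

E1 and E2 produce the same multiset:
c | v | d | x | b
6 | t | 2 | t | 6

yes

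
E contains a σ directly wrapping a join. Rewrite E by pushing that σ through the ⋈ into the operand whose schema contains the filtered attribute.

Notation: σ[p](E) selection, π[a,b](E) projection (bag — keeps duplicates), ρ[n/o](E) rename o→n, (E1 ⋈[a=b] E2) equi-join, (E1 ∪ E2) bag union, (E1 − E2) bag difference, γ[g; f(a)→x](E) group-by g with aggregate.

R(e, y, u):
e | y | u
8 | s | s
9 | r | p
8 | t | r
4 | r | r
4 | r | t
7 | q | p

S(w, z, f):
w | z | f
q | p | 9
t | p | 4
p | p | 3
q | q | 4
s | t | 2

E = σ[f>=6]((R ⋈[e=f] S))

σ filters on f, owned by the right side.
E' = (R ⋈[e=f] σ[f>=6](S))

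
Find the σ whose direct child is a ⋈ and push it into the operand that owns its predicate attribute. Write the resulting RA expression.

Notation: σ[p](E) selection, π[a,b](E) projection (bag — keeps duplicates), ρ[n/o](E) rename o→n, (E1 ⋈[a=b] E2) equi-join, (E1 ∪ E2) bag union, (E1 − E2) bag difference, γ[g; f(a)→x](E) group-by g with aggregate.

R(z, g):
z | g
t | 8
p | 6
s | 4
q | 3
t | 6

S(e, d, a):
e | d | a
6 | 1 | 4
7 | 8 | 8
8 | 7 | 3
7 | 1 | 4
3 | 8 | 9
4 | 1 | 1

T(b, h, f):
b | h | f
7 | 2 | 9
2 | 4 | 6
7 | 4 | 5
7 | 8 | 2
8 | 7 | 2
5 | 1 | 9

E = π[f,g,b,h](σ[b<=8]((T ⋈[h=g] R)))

σ filters on b, owned by the left side.
E' = π[f,g,b,h]((σ[b<=8](T) ⋈[h=g] R))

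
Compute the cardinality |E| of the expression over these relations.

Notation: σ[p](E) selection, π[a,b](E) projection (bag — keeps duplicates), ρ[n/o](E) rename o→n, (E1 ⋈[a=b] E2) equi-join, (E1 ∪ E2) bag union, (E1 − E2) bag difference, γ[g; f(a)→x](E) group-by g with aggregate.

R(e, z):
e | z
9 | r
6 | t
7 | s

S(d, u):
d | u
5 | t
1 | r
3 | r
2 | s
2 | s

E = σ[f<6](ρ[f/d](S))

Row counts bottom-up:
  S → 5
  ρ[f/d](S) → 5
  σ[f<6](ρ[f/d](S)) → 5

|E| = 5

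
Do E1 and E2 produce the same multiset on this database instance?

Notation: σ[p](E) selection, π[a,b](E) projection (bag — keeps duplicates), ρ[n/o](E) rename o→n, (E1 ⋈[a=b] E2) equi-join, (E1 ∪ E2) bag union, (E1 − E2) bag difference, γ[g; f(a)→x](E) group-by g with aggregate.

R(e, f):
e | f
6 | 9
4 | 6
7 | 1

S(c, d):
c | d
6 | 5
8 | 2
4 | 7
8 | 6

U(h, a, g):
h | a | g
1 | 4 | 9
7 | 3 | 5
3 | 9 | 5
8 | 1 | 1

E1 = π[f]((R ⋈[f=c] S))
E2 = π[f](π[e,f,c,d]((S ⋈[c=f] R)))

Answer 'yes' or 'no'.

E1 per-node cardinality:
  R → 3
  S → 4
  (R ⋈[f=c] S) → 1
  π[f]((R ⋈[f=c] S)) → 1
E2 per-node cardinality:
  S → 4
  R → 3
  (S ⋈[c=f] R) → 1
  π[e,f,c,d]((S ⋈[c=f] R)) → 1
  π[f](π[e,f,c,d]((S ⋈[c=f] R))) → 1

E1 and E2 produce the same multiset:
f
6

yes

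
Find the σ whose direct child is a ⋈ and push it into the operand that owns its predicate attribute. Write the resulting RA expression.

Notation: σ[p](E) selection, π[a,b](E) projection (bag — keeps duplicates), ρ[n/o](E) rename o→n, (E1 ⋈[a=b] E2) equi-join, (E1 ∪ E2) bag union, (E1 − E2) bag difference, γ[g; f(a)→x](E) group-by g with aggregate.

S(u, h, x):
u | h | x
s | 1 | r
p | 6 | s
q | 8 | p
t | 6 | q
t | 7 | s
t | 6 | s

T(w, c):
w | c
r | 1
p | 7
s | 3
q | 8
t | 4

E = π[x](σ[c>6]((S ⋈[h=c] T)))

σ filters on c, owned by the right side.
E' = π[x]((S ⋈[h=c] σ[c>6](T)))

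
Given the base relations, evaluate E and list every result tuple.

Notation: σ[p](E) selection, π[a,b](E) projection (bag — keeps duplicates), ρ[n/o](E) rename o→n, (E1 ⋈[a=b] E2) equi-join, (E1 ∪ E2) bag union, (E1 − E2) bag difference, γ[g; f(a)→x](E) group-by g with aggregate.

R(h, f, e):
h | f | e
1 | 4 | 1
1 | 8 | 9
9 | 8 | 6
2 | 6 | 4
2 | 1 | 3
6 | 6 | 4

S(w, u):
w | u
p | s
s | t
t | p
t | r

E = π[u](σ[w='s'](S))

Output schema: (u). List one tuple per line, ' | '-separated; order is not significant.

Stepwise |·|:
  S → 4
  σ[w='s'](S) → 1
  π[u](σ[w='s'](S)) → 1

== RESULT ==
u
t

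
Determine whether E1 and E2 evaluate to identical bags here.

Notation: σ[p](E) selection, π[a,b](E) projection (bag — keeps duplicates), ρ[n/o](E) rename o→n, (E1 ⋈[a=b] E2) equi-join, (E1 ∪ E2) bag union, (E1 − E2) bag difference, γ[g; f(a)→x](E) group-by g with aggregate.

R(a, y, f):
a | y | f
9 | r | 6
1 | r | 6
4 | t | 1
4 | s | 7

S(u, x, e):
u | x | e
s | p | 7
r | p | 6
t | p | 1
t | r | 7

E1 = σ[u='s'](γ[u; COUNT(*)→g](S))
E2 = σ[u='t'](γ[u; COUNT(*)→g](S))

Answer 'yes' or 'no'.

E1 per-node cardinality:
  S → 4
  γ[u; COUNT(*)→g](S) → 3
  σ[u='s'](γ[u; COUNT(*)→g](S)) → 1
E2 per-node cardinality:
  S → 4
  γ[u; COUNT(*)→g](S) → 3
  σ[u='t'](γ[u; COUNT(*)→g](S)) → 1

E1 result:
u | g
s | 1
E2 result:
u | g
t | 2
Witness: ('s', 1) appears 1× in E1 but 0× in E2.

no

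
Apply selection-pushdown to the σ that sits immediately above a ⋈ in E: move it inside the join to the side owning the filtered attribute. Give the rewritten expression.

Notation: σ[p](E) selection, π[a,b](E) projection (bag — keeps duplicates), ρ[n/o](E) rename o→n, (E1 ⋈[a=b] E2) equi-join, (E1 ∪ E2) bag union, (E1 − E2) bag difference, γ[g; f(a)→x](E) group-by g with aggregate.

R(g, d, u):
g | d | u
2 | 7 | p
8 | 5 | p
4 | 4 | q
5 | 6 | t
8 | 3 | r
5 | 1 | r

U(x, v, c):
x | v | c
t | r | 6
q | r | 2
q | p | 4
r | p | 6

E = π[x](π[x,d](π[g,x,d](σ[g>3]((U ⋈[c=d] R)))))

σ filters on g, owned by the right side.
E' = π[x](π[x,d](π[g,x,d]((U ⋈[c=d] σ[g>3](R)))))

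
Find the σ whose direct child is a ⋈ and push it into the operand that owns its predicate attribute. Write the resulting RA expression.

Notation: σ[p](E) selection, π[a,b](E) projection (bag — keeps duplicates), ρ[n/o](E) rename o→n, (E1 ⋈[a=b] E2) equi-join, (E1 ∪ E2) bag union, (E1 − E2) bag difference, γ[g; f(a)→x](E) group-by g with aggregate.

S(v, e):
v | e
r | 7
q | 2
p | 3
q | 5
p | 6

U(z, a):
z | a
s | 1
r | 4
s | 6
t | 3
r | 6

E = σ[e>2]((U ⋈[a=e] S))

σ filters on e, owned by the right side.
E' = (U ⋈[a=e] σ[e>2](S))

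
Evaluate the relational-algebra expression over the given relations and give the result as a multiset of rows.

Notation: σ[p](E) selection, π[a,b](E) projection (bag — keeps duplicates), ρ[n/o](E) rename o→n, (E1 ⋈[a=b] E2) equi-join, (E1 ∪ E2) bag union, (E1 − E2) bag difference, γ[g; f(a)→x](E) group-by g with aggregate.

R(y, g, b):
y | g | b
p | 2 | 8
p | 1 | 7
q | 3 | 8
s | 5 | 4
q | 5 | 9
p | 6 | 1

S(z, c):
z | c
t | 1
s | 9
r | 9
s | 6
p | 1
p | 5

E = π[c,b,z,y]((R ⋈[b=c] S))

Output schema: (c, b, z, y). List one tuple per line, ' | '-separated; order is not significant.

Stepwise |·|:
  R → 6
  S → 6
  (R ⋈[b=c] S) → 4
  π[c,b,z,y]((R ⋈[b=c] S)) → 4

== RESULT ==
c | b | z | y
1 | 1 | p | p
1 | 1 | t | p
9 | 9 | r | q
9 | 9 | s | q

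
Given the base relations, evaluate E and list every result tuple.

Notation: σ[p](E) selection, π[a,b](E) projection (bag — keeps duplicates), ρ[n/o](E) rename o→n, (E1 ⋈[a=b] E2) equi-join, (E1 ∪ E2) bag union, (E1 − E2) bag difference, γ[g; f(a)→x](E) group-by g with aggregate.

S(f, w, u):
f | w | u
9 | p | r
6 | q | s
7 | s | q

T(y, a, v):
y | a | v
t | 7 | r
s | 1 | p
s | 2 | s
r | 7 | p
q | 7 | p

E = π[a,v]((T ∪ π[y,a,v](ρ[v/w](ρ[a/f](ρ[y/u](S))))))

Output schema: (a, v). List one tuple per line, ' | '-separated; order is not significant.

Row counts bottom-up:
  T → 5
  S → 3
  ρ[y/u](S) → 3
  ρ[a/f](ρ[y/u](S)) → 3
  ρ[v/w](ρ[a/f](ρ[y/u](S))) → 3
  π[y,a,v](ρ[v/w](ρ[a/f](ρ[y/u](S)))) → 3
  (T ∪ π[y,a,v](ρ[v/w](ρ[a/f](ρ[y/u](S))))) → 8
  π[a,v]((T ∪ π[y,a,v](ρ[v/w](ρ[a/f](ρ[y/u](S)))))) → 8

== RESULT ==
a | v
1 | p
2 | s
6 | q
7 | p
7 | p
7 | r
7 | s
9 | p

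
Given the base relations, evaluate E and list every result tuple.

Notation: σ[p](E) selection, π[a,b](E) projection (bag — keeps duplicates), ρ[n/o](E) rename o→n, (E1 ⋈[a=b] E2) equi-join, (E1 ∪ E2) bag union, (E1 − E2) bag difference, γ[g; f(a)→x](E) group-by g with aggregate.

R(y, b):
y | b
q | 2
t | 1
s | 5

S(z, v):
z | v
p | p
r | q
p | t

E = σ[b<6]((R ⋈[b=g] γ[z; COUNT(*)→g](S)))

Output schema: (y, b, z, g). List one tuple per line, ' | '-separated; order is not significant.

Per-node cardinality:
  R → 3
  S → 3
  γ[z; COUNT(*)→g](S) → 2
  (R ⋈[b=g] γ[z; COUNT(*)→g](S)) → 2
  σ[b<6]((R ⋈[b=g] γ[z; COUNT(*)→g](S))) → 2

== RESULT ==
y | b | z | g
q | 2 | p | 2
t | 1 | r | 1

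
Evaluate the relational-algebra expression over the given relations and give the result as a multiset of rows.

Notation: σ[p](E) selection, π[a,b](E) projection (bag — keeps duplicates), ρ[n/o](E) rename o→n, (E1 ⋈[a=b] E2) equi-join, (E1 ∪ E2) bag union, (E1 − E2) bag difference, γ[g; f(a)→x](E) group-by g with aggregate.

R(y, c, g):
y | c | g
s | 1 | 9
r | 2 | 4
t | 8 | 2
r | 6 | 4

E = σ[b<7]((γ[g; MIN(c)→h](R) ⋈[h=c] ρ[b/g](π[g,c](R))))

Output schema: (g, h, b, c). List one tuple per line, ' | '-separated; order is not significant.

Subexpression sizes:
  R → 4
  γ[g; MIN(c)→h](R) → 3
  R → 4
  π[g,c](R) → 4
  ρ[b/g](π[g,c](R)) → 4
  (γ[g; MIN(c)→h](R) ⋈[h=c] ρ[b/g](π[g,c](R))) → 3
  σ[b<7]((γ[g; MIN(c)→h](R) ⋈[h=c] ρ[b/g](π[g,c](R)))) → 2

== RESULT ==
g | h | b | c
2 | 8 | 2 | 8
4 | 2 | 4 | 2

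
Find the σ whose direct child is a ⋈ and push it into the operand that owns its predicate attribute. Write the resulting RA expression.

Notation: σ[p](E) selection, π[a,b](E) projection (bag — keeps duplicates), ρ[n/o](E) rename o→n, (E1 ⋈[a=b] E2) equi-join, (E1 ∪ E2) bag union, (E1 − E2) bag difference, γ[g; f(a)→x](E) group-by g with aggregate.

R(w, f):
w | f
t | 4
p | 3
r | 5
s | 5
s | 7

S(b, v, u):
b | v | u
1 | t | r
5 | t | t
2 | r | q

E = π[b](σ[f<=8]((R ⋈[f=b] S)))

σ filters on f, owned by the left side.
E' = π[b]((σ[f<=8](R) ⋈[f=b] S))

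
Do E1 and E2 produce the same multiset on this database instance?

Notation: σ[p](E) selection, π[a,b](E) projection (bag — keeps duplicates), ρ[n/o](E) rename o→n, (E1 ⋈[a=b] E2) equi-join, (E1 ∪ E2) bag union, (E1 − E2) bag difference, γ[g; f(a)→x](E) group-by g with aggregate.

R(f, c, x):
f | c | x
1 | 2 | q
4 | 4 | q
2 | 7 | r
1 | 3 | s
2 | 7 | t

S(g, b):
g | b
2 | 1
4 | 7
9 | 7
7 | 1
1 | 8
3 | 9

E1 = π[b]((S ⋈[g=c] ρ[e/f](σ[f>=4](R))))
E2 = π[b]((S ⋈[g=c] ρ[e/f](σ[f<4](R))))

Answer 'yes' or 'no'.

E1 stepwise |·|:
  S → 6
  R → 5
  σ[f>=4](R) → 1
  ρ[e/f](σ[f>=4](R)) → 1
  (S ⋈[g=c] ρ[e/f](σ[f>=4](R))) → 1
  π[b]((S ⋈[g=c] ρ[e/f](σ[f>=4](R)))) → 1
E2 stepwise |·|:
  S → 6
  R → 5
  σ[f<4](R) → 4
  ρ[e/f](σ[f<4](R)) → 4
  (S ⋈[g=c] ρ[e/f](σ[f<4](R))) → 4
  π[b]((S ⋈[g=c] ρ[e/f](σ[f<4](R)))) → 4

E1 result:
b
7
E2 result:
b
1
1
1
9
Witness: (1,) appears 0× in E1 but 3× in E2.

no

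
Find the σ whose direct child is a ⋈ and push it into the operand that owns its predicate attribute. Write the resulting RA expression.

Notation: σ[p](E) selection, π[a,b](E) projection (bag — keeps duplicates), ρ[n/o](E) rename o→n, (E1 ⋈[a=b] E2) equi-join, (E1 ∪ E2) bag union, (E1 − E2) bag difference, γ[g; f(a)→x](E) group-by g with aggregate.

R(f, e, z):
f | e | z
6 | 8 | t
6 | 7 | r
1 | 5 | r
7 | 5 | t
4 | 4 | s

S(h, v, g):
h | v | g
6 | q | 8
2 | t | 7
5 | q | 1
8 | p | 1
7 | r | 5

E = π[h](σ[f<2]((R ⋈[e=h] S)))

σ filters on f, owned by the left side.
E' = π[h]((σ[f<2](R) ⋈[e=h] S))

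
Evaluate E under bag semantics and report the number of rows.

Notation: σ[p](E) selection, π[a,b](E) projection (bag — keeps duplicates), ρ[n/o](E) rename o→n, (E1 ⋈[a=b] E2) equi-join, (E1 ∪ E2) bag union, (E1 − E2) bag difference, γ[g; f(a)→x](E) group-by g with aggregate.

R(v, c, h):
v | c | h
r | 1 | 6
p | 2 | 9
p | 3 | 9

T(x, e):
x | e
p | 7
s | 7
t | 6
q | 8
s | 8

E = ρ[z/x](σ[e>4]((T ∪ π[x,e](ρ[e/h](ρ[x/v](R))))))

Subexpression sizes:
  T → 5
  R → 3
  ρ[x/v](R) → 3
  ρ[e/h](ρ[x/v](R)) → 3
  π[x,e](ρ[e/h](ρ[x/v](R))) → 3
  (T ∪ π[x,e](ρ[e/h](ρ[x/v](R)))) → 8
  σ[e>4]((T ∪ π[x,e](ρ[e/h](ρ[x/v](R))))) → 8
  ρ[z/x](σ[e>4]((T ∪ π[x,e](ρ[e/h](ρ[x/v](R)))))) → 8

|E| = 8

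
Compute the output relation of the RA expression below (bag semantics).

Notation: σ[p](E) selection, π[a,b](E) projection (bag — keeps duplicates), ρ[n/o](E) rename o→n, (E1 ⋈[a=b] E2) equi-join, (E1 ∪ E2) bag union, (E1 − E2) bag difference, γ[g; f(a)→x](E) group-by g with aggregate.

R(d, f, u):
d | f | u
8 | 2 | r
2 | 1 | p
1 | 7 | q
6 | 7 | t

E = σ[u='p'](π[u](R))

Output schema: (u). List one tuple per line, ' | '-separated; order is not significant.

Per-node cardinality:
  R → 4
  π[u](R) → 4
  σ[u='p'](π[u](R)) → 1

== RESULT ==
u
p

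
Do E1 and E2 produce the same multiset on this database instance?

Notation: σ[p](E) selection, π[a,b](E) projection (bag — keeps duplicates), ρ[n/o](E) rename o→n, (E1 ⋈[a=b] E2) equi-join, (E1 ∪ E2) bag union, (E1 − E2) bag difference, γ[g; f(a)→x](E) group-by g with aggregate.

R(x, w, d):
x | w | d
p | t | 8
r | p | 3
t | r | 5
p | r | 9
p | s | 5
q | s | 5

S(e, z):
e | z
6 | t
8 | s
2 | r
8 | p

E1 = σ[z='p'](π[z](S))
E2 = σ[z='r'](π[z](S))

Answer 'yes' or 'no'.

E1 subexpression sizes:
  S → 4
  π[z](S) → 4
  σ[z='p'](π[z](S)) → 1
E2 subexpression sizes:
  S → 4
  π[z](S) → 4
  σ[z='r'](π[z](S)) → 1

E1 result:
z
p
E2 result:
z
r
Witness: ('p',) appears 1× in E1 but 0× in E2.

no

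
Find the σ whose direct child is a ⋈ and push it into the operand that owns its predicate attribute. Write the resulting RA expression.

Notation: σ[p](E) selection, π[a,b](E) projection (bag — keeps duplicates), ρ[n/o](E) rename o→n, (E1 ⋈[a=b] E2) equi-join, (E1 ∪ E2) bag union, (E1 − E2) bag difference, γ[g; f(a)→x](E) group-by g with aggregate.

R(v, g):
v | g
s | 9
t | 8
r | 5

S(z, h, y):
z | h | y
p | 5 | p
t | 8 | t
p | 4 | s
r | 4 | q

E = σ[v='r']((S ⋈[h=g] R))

σ filters on v, owned by the right side.
E' = (S ⋈[h=g] σ[v='r'](R))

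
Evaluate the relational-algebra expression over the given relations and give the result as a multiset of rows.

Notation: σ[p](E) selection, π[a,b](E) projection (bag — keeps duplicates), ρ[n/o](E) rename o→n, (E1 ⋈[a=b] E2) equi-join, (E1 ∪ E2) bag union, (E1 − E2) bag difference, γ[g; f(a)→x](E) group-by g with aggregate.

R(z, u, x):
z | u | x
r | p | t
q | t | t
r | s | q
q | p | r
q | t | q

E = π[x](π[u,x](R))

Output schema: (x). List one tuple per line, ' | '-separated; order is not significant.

Per-node cardinality:
  R → 5
  π[u,x](R) → 5
  π[x](π[u,x](R)) → 5

== RESULT ==
x
q
q
r
t
t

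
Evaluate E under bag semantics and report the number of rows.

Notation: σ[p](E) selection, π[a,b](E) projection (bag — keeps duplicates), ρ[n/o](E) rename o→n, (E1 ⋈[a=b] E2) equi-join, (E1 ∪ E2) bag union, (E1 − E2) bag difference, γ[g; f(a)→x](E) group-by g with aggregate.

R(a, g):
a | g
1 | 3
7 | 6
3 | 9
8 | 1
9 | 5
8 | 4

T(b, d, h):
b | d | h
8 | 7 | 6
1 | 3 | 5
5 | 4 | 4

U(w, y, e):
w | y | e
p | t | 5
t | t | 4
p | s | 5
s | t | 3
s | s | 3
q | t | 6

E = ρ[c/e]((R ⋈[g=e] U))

Subexpression sizes:
  R → 6
  U → 6
  (R ⋈[g=e] U) → 6
  ρ[c/e]((R ⋈[g=e] U)) → 6

|E| = 6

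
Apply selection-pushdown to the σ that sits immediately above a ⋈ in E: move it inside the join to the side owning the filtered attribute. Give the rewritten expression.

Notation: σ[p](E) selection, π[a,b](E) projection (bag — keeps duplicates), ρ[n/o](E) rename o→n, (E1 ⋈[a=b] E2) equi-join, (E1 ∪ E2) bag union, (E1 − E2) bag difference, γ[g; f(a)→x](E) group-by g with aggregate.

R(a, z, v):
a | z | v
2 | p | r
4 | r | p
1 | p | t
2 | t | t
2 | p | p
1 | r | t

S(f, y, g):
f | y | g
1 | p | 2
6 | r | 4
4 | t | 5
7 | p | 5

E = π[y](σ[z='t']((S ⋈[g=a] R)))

σ filters on z, owned by the right side.
E' = π[y]((S ⋈[g=a] σ[z='t'](R)))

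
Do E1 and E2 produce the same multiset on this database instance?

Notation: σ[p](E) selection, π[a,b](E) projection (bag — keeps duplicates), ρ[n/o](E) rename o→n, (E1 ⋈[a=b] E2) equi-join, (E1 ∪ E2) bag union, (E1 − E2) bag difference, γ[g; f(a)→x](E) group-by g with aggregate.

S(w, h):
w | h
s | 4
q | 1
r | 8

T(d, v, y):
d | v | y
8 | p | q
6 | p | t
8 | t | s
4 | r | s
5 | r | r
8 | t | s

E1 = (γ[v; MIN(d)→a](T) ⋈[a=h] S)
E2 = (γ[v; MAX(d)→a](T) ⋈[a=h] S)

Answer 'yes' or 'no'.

E1 stepwise |·|:
  T → 6
  γ[v; MIN(d)→a](T) → 3
  S → 3
  (γ[v; MIN(d)→a](T) ⋈[a=h] S) → 2
E2 stepwise |·|:
  T → 6
  γ[v; MAX(d)→a](T) → 3
  S → 3
  (γ[v; MAX(d)→a](T) ⋈[a=h] S) → 2

E1 result:
v | a | w | h
r | 4 | s | 4
t | 8 | r | 8
E2 result:
v | a | w | h
p | 8 | r | 8
t | 8 | r | 8
Witness: ('p', 8, 'r', 8) appears 0× in E1 but 1× in E2.

no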